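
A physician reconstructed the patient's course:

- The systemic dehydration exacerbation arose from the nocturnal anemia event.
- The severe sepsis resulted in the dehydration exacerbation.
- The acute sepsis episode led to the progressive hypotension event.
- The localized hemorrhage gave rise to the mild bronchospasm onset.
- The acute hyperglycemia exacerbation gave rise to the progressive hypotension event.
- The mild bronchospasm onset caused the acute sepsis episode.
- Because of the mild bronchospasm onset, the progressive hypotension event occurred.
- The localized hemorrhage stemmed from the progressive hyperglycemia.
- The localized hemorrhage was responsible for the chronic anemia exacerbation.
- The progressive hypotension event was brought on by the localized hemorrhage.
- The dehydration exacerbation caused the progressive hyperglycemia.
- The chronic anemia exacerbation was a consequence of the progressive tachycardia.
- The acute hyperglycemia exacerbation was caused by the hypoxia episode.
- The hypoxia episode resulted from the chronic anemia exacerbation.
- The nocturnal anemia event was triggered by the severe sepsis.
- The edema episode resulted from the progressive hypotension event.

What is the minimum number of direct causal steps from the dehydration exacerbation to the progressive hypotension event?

3

Shortest chain: the dehydration exacerbation → the progressive hyperglycemia → the localized hemorrhage → the progressive hypotension event.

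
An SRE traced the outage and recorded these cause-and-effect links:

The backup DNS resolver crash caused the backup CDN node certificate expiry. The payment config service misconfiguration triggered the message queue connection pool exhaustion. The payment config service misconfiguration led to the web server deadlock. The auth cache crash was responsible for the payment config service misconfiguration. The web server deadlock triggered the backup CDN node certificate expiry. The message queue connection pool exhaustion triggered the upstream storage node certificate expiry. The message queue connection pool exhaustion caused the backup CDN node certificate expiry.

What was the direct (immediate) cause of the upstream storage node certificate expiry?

Upstream contributors include the auth cache crash, the payment config service misconfiguration, but only the message queue connection pool exhaustion feeds directly into the upstream storage node certificate expiry.

the message queue connection pool exhaustion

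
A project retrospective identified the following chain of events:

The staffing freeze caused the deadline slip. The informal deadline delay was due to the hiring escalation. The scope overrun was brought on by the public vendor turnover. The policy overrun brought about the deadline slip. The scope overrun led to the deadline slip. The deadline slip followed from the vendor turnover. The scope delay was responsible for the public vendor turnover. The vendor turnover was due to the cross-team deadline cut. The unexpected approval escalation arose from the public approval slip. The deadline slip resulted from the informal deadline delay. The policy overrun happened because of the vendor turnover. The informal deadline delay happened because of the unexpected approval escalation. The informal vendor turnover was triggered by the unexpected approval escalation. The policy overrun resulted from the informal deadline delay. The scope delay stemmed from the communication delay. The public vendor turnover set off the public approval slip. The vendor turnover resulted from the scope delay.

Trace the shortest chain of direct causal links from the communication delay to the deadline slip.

the communication delay → the scope delay → the vendor turnover → the deadline slip

the communication delay → the scope delay
the scope delay → the vendor turnover
the vendor turnover → the deadline slip
Length: 3 steps.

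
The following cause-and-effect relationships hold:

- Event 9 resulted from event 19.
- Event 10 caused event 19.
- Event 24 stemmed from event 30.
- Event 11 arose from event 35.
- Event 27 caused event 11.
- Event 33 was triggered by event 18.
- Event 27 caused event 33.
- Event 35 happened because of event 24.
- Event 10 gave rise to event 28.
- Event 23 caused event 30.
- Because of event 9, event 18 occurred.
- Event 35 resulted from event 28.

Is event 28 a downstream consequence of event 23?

No

Event 23 leads to event 30, event 24, event 35, event 11; event 28 is not among them.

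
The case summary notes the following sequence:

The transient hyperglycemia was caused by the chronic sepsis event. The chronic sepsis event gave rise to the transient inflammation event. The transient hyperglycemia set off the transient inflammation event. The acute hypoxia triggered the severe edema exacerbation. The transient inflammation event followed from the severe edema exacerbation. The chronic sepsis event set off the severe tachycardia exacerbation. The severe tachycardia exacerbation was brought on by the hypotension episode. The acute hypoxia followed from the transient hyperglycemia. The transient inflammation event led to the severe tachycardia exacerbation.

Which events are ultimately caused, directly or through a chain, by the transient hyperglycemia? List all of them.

the acute hypoxia, the severe edema exacerbation, the severe tachycardia exacerbation, the transient inflammation event

Direct effects: the acute hypoxia, the transient inflammation event.
2 steps out: the severe edema exacerbation, the severe tachycardia exacerbation.
Not reachable from it: the hypotension episode, the chronic sepsis event.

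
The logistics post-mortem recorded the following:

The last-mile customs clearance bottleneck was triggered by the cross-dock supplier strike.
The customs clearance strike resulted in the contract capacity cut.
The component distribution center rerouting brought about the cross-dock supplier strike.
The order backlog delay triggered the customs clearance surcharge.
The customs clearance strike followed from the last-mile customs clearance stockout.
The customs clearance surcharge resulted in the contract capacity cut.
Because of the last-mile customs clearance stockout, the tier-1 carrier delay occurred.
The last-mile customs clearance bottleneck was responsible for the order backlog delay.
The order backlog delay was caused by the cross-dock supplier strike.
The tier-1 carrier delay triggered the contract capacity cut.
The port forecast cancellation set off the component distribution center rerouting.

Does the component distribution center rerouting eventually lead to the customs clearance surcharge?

Yes

There is a causal chain: the component distribution center rerouting → the cross-dock supplier strike → the order backlog delay → the customs clearance surcharge.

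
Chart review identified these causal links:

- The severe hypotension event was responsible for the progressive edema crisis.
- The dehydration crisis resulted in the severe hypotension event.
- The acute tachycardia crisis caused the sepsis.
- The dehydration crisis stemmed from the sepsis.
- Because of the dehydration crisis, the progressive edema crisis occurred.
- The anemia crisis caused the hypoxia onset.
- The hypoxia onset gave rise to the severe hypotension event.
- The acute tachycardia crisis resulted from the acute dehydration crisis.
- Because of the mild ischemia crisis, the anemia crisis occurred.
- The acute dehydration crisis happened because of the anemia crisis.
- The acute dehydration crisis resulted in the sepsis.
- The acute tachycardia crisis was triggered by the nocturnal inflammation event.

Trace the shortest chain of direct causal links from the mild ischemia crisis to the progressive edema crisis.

the mild ischemia crisis → the anemia crisis → the hypoxia onset → the severe hypotension event → the progressive edema crisis

the mild ischemia crisis → the anemia crisis
the anemia crisis → the hypoxia onset
the hypoxia onset → the severe hypotension event
the severe hypotension event → the progressive edema crisis
Length: 4 steps.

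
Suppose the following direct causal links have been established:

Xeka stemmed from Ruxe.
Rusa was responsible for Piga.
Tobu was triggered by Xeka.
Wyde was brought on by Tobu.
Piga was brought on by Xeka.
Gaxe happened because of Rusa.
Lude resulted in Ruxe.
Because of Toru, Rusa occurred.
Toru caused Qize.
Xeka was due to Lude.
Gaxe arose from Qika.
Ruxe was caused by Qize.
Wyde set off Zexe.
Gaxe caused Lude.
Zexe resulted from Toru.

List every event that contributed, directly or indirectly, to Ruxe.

Immediate causes of Ruxe: Qize, Lude.
Further upstream: Toru, Rusa, Gaxe, Qika.

Gaxe, Lude, Qika, Qize, Rusa, Toru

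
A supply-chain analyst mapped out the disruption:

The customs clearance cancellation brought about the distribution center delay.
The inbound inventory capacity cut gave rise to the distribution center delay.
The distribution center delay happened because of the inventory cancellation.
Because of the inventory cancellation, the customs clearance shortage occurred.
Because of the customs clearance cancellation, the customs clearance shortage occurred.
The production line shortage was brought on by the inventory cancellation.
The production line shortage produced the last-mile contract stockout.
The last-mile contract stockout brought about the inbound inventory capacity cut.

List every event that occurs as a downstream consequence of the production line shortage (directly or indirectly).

Direct effects: the last-mile contract stockout.
2 steps out: the inbound inventory capacity cut.
3 steps out: the distribution center delay.
Not reachable from it: the inventory cancellation, the customs clearance cancellation, the customs clearance shortage.

the distribution center delay, the inbound inventory capacity cut, the last-mile contract stockout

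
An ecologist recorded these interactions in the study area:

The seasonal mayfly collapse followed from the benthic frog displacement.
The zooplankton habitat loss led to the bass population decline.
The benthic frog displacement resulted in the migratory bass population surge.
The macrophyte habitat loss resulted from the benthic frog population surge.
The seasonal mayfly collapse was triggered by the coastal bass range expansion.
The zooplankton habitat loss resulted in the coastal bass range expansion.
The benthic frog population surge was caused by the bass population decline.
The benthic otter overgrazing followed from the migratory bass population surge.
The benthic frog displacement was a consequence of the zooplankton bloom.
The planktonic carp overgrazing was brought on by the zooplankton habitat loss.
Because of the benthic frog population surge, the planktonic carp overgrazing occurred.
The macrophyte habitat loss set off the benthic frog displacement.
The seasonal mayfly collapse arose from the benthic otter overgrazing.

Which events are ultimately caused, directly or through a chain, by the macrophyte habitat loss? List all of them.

the benthic frog displacement, the benthic otter overgrazing, the migratory bass population surge, the seasonal mayfly collapse

Direct effects: the benthic frog displacement.
2 steps out: the migratory bass population surge, the seasonal mayfly collapse.
3 steps out: the benthic otter overgrazing.
Not reachable from it: the zooplankton habitat loss, the bass population decline, the benthic frog population surge, the coastal bass range expansion, the planktonic carp overgrazing, the zooplankton bloom.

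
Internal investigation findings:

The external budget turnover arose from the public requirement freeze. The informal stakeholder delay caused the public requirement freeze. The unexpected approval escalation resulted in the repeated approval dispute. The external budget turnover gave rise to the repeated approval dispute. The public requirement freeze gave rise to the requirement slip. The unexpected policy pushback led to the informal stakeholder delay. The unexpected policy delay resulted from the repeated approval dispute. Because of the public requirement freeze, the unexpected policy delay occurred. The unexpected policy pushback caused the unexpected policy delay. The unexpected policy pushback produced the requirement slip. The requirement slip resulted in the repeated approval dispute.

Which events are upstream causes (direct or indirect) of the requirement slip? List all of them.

Immediate causes of the requirement slip: the unexpected policy pushback, the public requirement freeze.
Further upstream: the informal stakeholder delay.

the informal stakeholder delay, the public requirement freeze, the unexpected policy pushback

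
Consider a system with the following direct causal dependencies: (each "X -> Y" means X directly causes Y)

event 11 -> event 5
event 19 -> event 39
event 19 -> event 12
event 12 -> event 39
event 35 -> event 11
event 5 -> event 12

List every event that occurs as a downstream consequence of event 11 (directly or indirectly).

Direct effects: event 5.
2 steps out: event 12.
3 steps out: event 39.
Not reachable from it: event 19, event 35.

event 12, event 39, event 5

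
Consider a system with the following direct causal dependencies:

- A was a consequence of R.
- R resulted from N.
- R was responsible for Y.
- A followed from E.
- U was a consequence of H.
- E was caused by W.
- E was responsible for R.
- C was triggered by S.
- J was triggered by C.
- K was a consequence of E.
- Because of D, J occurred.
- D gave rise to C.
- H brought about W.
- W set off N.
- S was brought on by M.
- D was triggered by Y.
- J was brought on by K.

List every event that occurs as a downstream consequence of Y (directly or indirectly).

Direct effects: D.
2 steps out: C, J.
Not reachable from it: H, U, W, E, N, R, A, M, S, K.

C, D, J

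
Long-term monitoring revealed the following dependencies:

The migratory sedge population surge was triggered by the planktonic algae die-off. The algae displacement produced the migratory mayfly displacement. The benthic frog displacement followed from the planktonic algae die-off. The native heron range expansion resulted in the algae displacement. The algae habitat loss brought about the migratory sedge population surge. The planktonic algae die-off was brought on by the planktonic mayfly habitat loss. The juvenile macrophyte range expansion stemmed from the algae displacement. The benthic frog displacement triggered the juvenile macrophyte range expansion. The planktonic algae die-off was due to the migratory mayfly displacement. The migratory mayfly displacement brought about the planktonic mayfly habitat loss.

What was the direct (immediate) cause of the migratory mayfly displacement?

the algae displacement

Upstream contributors include the native heron range expansion, but only the algae displacement feeds directly into the migratory mayfly displacement.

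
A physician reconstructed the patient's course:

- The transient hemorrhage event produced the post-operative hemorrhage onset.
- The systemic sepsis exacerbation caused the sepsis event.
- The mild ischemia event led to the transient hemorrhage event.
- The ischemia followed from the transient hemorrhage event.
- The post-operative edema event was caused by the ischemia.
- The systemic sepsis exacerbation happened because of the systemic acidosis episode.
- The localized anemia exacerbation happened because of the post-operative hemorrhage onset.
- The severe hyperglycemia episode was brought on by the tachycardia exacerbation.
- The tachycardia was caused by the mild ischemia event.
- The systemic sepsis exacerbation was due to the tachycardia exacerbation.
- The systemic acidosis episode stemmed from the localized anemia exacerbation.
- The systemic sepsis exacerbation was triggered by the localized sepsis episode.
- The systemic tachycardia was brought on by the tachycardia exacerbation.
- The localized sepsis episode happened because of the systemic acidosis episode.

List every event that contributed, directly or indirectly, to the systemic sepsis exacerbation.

the localized anemia exacerbation, the localized sepsis episode, the mild ischemia event, the post-operative hemorrhage onset, the systemic acidosis episode, the tachycardia exacerbation, the transient hemorrhage event

Immediate causes of the systemic sepsis exacerbation: the tachycardia exacerbation, the systemic acidosis episode, the localized sepsis episode.
Further upstream: the mild ischemia event, the transient hemorrhage event, the post-operative hemorrhage onset, the localized anemia exacerbation.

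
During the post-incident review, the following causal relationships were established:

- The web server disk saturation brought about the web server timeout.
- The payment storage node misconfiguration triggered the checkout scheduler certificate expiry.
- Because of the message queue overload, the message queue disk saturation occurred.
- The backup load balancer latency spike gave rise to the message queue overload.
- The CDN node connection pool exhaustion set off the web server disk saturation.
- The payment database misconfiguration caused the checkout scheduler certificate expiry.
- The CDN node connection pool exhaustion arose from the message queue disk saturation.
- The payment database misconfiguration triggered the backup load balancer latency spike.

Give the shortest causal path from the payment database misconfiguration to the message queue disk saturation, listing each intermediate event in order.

the payment database misconfiguration → the backup load balancer latency spike
the backup load balancer latency spike → the message queue overload
the message queue overload → the message queue disk saturation
Length: 3 steps.

the payment database misconfiguration → the backup load balancer latency spike → the message queue overload → the message queue disk saturation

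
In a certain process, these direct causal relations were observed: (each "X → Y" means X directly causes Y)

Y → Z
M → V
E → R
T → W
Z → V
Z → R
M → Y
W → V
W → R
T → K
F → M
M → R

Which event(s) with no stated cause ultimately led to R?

E, F, T

Tracing upstream from R: R ← E.
A separate upstream branch: R ← M ← F.
A separate upstream branch: R ← W ← T.
Each of those chain origins has no stated cause.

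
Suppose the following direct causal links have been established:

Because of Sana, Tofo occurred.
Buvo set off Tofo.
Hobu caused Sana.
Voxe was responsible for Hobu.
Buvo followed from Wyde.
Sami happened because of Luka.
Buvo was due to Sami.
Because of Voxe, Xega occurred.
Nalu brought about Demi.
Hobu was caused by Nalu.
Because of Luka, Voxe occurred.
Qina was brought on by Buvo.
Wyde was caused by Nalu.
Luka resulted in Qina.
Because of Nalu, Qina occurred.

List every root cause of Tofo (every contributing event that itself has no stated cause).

Tracing upstream from Tofo: Tofo ← Buvo ← Wyde ← Nalu.
A separate upstream branch: Tofo ← Buvo ← Sami ← Luka.
Each of those chain origins has no stated cause.

Luka, Nalu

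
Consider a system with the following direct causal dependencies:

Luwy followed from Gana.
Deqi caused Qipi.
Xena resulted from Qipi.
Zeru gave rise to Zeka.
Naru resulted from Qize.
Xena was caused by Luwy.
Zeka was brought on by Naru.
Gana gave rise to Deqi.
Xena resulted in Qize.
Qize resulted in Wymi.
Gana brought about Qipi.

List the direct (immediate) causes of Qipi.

Deqi, Gana → Qipi with nothing further upstream stated.

Deqi, Gana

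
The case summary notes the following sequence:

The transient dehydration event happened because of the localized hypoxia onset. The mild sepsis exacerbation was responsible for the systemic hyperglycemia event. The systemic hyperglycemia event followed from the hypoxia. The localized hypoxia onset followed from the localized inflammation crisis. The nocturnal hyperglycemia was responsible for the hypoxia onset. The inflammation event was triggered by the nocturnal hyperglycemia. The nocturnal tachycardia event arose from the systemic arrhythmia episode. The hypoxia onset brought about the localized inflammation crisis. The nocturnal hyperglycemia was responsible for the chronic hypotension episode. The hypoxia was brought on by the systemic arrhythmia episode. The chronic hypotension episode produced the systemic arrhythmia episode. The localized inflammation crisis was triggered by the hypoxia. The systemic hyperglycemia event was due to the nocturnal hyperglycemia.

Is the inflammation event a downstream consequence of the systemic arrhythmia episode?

No

The systemic arrhythmia episode leads to the hypoxia, the localized inflammation crisis, the systemic hyperglycemia event, the localized hypoxia onset, the transient dehydration event, the nocturnal tachycardia event; the inflammation event is not among them.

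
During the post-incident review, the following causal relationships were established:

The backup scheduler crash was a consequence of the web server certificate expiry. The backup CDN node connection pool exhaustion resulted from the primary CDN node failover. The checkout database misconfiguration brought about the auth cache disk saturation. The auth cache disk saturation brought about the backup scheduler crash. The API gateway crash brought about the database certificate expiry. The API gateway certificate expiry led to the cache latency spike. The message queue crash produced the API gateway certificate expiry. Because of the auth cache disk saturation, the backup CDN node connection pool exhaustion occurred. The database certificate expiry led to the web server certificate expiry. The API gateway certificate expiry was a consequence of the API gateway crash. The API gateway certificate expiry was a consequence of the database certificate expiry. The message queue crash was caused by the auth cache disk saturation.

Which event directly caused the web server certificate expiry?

the database certificate expiry

Upstream contributors include the API gateway crash, but only the database certificate expiry feeds directly into the web server certificate expiry.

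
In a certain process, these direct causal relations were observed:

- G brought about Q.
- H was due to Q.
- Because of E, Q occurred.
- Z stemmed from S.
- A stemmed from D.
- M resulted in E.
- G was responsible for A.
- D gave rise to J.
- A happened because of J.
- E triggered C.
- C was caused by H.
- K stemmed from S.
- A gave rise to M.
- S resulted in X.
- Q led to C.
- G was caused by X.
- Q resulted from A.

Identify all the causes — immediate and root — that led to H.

Immediate cause of H: Q.
Further upstream: D, S, X, G, J, A, M, E.

A, D, E, G, J, M, Q, S, X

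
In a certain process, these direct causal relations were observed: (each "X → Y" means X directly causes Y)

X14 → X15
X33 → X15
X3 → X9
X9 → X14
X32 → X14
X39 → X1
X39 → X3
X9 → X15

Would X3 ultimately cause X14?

Yes

There is a causal chain: X3 → X9 → X14.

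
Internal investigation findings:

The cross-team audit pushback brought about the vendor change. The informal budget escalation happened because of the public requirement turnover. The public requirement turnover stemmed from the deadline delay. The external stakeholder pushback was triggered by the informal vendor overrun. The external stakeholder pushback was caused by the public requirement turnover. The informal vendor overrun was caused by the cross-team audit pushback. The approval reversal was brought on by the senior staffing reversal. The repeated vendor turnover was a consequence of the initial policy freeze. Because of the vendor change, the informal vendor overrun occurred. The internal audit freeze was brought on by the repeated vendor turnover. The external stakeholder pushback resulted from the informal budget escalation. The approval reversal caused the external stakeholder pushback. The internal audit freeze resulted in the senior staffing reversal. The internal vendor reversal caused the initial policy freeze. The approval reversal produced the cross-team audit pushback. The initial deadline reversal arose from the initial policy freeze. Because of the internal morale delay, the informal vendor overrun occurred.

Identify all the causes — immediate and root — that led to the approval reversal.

the initial policy freeze, the internal audit freeze, the internal vendor reversal, the repeated vendor turnover, the senior staffing reversal

Immediate cause of the approval reversal: the senior staffing reversal.
Further upstream: the internal vendor reversal, the initial policy freeze, the repeated vendor turnover, the internal audit freeze.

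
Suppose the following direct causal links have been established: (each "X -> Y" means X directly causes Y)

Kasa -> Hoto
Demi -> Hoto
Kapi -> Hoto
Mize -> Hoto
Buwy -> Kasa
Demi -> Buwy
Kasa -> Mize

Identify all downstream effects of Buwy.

Hoto, Kasa, Mize

Direct effects: Kasa.
2 steps out: Mize, Hoto.
Not reachable from it: Demi, Kapi.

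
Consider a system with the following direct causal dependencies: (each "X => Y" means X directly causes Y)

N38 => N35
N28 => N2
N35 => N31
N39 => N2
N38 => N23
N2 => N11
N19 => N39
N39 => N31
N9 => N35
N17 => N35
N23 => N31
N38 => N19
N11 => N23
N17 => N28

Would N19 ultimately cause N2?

Yes

There is a causal chain: N19 → N39 → N2.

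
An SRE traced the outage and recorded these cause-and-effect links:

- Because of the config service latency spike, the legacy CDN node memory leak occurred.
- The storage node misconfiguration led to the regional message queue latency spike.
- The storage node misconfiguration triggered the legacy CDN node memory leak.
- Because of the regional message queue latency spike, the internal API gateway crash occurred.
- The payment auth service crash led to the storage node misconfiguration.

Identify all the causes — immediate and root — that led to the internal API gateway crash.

the payment auth service crash, the regional message queue latency spike, the storage node misconfiguration

Immediate cause of the internal API gateway crash: the regional message queue latency spike.
Further upstream: the payment auth service crash, the storage node misconfiguration.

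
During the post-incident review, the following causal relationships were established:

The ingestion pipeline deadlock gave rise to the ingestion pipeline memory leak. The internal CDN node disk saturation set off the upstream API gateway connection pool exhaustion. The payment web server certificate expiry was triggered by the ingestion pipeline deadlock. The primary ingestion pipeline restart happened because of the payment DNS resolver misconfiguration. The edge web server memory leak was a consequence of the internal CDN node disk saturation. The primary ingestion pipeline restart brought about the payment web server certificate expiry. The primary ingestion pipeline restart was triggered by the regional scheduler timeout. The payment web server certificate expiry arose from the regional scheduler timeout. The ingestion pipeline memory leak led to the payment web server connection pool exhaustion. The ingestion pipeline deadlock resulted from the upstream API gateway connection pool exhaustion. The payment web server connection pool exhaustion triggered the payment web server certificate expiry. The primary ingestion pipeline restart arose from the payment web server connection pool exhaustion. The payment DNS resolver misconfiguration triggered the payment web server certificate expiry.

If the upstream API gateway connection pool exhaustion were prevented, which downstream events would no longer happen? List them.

Downstream of the upstream API gateway connection pool exhaustion: the ingestion pipeline deadlock, the ingestion pipeline memory leak, the payment web server connection pool exhaustion, the primary ingestion pipeline restart, the payment web server certificate expiry.
Of those, still caused via another path: the primary ingestion pipeline restart, the payment web server certificate expiry.
The remainder have no surviving cause.

the ingestion pipeline deadlock, the ingestion pipeline memory leak, the payment web server connection pool exhaustion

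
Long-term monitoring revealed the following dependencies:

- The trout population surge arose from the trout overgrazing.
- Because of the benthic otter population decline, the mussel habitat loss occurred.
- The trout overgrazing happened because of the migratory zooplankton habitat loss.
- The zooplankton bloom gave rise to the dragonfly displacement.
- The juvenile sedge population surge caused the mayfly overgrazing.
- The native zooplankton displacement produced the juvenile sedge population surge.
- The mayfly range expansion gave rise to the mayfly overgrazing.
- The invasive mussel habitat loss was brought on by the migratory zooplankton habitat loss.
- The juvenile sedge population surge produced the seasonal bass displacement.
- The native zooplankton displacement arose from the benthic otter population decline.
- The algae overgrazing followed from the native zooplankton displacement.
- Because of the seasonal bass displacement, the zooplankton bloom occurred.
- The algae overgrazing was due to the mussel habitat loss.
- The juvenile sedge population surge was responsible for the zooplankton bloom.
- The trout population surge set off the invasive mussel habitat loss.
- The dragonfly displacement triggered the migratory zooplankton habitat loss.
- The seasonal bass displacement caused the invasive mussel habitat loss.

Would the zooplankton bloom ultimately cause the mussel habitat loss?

The zooplankton bloom leads to the dragonfly displacement, the migratory zooplankton habitat loss, the trout overgrazing, the trout population surge, the invasive mussel habitat loss; the mussel habitat loss is not among them.

No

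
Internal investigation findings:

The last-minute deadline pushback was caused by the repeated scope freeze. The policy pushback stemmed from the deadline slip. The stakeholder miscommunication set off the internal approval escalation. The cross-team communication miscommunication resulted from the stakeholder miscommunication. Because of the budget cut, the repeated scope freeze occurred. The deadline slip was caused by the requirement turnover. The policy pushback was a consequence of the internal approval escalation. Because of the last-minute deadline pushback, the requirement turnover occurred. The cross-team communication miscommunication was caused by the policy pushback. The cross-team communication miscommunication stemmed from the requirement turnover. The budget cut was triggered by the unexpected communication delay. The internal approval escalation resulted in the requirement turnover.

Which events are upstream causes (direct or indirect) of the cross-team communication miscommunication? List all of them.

Immediate causes of the cross-team communication miscommunication: the stakeholder miscommunication, the requirement turnover, the policy pushback.
Further upstream: the unexpected communication delay, the budget cut, the repeated scope freeze, the last-minute deadline pushback, the internal approval escalation, the deadline slip.

the budget cut, the deadline slip, the internal approval escalation, the last-minute deadline pushback, the policy pushback, the repeated scope freeze, the requirement turnover, the stakeholder miscommunication, the unexpected communication delay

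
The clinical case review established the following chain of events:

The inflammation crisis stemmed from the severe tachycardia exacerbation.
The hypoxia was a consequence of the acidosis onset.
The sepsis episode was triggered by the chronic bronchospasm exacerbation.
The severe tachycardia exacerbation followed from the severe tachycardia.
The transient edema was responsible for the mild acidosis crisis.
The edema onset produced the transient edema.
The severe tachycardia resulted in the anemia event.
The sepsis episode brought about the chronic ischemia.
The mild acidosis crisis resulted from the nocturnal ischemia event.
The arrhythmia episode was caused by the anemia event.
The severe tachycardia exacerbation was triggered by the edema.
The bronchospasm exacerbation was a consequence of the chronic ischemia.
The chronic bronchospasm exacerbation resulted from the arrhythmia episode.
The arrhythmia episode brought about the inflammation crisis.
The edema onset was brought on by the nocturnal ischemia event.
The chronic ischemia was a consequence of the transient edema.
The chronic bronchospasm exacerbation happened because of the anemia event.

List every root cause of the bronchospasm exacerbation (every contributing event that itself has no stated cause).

the nocturnal ischemia event, the severe tachycardia

Tracing upstream from the bronchospasm exacerbation: the bronchospasm exacerbation ← the chronic ischemia ← the sepsis episode ← the chronic bronchospasm exacerbation ← the anemia event ← the severe tachycardia.
A separate upstream branch: the bronchospasm exacerbation ← the chronic ischemia ← the transient edema ← the edema onset ← the nocturnal ischemia event.
Each of those chain origins has no stated cause.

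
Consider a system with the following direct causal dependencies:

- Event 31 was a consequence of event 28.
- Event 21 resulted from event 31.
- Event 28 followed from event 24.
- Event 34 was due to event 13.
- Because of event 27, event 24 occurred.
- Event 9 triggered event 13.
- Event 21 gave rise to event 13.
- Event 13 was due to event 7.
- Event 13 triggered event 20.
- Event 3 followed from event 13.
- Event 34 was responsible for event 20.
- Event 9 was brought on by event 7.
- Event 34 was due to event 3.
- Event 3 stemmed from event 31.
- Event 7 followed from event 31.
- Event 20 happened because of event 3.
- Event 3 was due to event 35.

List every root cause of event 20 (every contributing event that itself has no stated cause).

event 27, event 35

Tracing upstream from event 20: event 20 ← event 3 ← event 31 ← event 28 ← event 24 ← event 27.
A separate upstream branch: event 20 ← event 3 ← event 35.
Each of those chain origins has no stated cause.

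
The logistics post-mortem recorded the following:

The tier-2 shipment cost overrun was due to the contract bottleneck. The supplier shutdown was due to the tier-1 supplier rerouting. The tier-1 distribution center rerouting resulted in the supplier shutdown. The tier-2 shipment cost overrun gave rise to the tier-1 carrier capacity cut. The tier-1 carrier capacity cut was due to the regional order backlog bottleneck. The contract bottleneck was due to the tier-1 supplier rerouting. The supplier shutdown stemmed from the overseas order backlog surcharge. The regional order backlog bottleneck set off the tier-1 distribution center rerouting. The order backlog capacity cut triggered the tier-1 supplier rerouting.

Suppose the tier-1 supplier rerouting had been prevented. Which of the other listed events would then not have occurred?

the contract bottleneck, the tier-2 shipment cost overrun

Downstream of the tier-1 supplier rerouting: the contract bottleneck, the tier-2 shipment cost overrun, the tier-1 carrier capacity cut, the supplier shutdown.
Of those, still caused via another path: the tier-1 carrier capacity cut, the supplier shutdown.
The remainder have no surviving cause.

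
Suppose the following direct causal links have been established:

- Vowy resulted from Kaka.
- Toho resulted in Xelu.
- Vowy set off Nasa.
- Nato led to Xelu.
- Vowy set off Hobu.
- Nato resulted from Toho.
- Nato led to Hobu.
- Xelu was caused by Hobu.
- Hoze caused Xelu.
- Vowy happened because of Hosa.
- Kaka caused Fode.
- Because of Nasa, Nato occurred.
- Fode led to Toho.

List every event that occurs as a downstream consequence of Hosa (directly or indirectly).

Hobu, Nasa, Nato, Vowy, Xelu

Direct effects: Vowy.
2 steps out: Nasa, Hobu.
3 steps out: Nato, Xelu.
Not reachable from it: Kaka, Fode, Hoze, Toho.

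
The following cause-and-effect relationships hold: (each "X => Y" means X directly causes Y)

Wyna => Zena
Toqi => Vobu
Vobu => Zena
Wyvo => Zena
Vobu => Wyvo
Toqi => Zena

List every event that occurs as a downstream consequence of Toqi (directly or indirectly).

Direct effects: Vobu, Zena.
2 steps out: Wyvo.
Not reachable from it: Wyna.

Vobu, Wyvo, Zena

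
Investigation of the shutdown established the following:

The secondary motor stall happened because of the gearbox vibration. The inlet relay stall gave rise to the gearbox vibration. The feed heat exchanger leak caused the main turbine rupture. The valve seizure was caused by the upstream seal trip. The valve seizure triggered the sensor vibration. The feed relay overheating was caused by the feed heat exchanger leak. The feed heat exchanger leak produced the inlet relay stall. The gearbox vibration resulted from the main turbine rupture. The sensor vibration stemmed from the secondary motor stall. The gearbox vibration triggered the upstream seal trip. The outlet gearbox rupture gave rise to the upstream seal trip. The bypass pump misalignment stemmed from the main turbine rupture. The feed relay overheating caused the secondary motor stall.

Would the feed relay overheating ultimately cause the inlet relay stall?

No

The feed relay overheating leads to the secondary motor stall, the sensor vibration; the inlet relay stall is not among them.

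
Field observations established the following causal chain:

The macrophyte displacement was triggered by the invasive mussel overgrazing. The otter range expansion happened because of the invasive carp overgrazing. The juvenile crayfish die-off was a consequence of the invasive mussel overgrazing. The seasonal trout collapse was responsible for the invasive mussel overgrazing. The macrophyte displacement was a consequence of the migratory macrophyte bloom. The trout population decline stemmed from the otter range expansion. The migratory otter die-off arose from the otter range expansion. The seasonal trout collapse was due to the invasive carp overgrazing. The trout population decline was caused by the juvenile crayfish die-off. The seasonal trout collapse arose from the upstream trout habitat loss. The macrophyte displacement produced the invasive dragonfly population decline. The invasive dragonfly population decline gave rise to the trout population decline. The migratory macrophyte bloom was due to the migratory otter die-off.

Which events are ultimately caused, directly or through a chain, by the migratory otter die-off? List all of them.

the invasive dragonfly population decline, the macrophyte displacement, the migratory macrophyte bloom, the trout population decline

Direct effects: the migratory macrophyte bloom.
2 steps out: the macrophyte displacement.
3 steps out: the invasive dragonfly population decline.
4 steps out: the trout population decline.
Not reachable from it: the invasive carp overgrazing, the seasonal trout collapse, the otter range expansion, the invasive mussel overgrazing, the juvenile crayfish die-off, the upstream trout habitat loss.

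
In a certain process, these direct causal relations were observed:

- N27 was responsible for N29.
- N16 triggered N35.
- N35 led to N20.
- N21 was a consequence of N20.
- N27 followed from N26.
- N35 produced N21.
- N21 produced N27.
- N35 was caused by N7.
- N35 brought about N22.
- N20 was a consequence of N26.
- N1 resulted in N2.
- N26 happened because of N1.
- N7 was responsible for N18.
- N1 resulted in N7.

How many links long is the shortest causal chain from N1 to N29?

3

Shortest chain: N1 → N26 → N27 → N29.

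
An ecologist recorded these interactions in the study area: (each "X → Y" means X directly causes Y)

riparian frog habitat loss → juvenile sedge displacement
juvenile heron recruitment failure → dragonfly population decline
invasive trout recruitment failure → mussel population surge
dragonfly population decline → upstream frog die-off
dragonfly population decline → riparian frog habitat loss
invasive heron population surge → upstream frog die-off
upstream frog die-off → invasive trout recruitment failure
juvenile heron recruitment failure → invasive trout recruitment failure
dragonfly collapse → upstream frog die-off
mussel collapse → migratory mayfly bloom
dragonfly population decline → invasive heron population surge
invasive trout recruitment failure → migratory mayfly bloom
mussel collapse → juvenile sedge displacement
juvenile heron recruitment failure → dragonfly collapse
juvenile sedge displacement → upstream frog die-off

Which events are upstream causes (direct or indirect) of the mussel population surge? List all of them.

Immediate cause of the mussel population surge: the invasive trout recruitment failure.
Further upstream: the mussel collapse, the juvenile heron recruitment failure, the dragonfly population decline, the invasive heron population surge, the riparian frog habitat loss, the dragonfly collapse, the juvenile sedge displacement, the upstream frog die-off.

the dragonfly collapse, the dragonfly population decline, the invasive heron population surge, the invasive trout recruitment failure, the juvenile heron recruitment failure, the juvenile sedge displacement, the mussel collapse, the riparian frog habitat loss, the upstream frog die-off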